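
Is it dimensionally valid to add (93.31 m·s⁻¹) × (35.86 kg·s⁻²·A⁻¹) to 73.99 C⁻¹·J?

No

Dimensions:
  (93.31 m·s⁻¹) × (35.86 kg·s⁻²·A⁻¹):  [m·s⁻¹] · [kg·s⁻²·A⁻¹] = kg·m·s⁻³·A⁻¹
  73.99 C⁻¹·J:  J·C⁻¹ = N·m·(s·A)⁻¹ = kg·m²·s⁻³·A⁻¹
kg·m·s⁻³·A⁻¹ ≠ kg·m²·s⁻³·A⁻¹, so they cannot be added.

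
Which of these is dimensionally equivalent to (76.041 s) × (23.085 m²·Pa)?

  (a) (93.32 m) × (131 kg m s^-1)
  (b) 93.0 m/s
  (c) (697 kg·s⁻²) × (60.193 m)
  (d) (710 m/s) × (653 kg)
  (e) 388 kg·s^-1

(d)

Reference: [s] · [kg·m·s⁻²] = kg·m·s⁻¹.
Each option:
  (a) [m] · [kg·m·s⁻¹] = kg·m²·s⁻¹
  (b) m·s⁻¹
  (c) [kg·s⁻²] · [m] = kg·m·s⁻²
  (d) [m·s⁻¹] · [kg] = kg·m·s⁻¹  ← same
  (e) kg·s⁻¹
Only (d) matches kg·m·s⁻¹.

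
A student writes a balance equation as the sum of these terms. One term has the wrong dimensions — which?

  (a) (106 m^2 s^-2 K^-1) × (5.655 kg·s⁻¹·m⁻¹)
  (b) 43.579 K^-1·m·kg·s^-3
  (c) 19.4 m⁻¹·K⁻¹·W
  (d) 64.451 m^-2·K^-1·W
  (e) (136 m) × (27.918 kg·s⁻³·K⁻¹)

(d)

In SI base units:
  (a) [m²·s⁻²·K⁻¹] · [kg·m⁻¹·s⁻¹] = kg·m·s⁻³·K⁻¹
  (b) kg·m·s⁻³·K⁻¹
  (c) W·m⁻¹·K⁻¹ = J·s⁻¹·m⁻¹·K⁻¹ = kg·m·s⁻³·K⁻¹
  (d) W·m⁻²·K⁻¹ = J·s⁻¹·m⁻²·K⁻¹ = kg·s⁻³·K⁻¹
  (e) [m] · [kg·s⁻³·K⁻¹] = kg·m·s⁻³·K⁻¹
All reduce to kg·m·s⁻³·K⁻¹ except (d), which is kg·s⁻³·K⁻¹.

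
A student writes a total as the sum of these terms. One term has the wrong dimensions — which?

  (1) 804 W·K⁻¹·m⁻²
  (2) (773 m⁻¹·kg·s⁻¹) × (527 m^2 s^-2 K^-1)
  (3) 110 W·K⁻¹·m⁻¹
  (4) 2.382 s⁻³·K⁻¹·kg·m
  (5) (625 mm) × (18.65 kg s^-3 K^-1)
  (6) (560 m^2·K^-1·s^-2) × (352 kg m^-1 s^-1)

Dimensions:
  (1) W·m⁻²·K⁻¹ = J·s⁻¹·m⁻²·K⁻¹ = kg·s⁻³·K⁻¹
  (2) [kg·m⁻¹·s⁻¹] · [m²·s⁻²·K⁻¹] = kg·m·s⁻³·K⁻¹
  (3) W·m⁻¹·K⁻¹ = J·s⁻¹·m⁻¹·K⁻¹ = kg·m·s⁻³·K⁻¹
  (4) kg·m·s⁻³·K⁻¹
  (5) [m] · [kg·s⁻³·K⁻¹] = kg·m·s⁻³·K⁻¹
  (6) [m²·s⁻²·K⁻¹] · [kg·m⁻¹·s⁻¹] = kg·m·s⁻³·K⁻¹
All reduce to kg·m·s⁻³·K⁻¹ except (1), which is kg·s⁻³·K⁻¹.

(1)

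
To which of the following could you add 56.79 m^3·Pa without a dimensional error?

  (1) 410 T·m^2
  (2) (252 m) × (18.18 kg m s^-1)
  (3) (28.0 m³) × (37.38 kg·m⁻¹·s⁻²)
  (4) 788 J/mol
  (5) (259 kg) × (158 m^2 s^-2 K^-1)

(3)

Reference: Pa·m³ = N·m⁻²·m³ = kg·m²·s⁻².
Each option:
  (1) T·m² = Wb·m⁻²·m² = kg·m²·s⁻²·A⁻¹
  (2) [m] · [kg·m·s⁻¹] = kg·m²·s⁻¹
  (3) [m³] · [kg·m⁻¹·s⁻²] = kg·m²·s⁻²  ← same
  (4) J·mol⁻¹ = N·m·mol⁻¹ = kg·m²·s⁻²·mol⁻¹
  (5) [kg] · [m²·s⁻²·K⁻¹] = kg·m²·s⁻²·K⁻¹
Only (3) matches kg·m²·s⁻².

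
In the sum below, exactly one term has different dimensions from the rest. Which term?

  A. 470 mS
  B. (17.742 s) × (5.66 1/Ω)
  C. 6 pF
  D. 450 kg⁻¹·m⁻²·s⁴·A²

Dimensions:
  A. S = Ω⁻¹ = kg⁻¹·m⁻²·s³·A²
  B. [s] · [kg⁻¹·m⁻²·s³·A²] = kg⁻¹·m⁻²·s⁴·A²
  C. F = C·V⁻¹ = kg⁻¹·m⁻²·s⁴·A²
  D. kg⁻¹·m⁻²·s⁴·A²
All reduce to kg⁻¹·m⁻²·s⁴·A² except A., which is kg⁻¹·m⁻²·s³·A².

A.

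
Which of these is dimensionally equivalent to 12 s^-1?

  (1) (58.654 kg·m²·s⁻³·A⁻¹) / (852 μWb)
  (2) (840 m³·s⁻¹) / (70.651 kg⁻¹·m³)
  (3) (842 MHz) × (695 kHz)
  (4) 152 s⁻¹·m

Reference: s⁻¹.
Each option:
  (1) [kg·m²·s⁻³·A⁻¹] / [kg·m²·s⁻²·A⁻¹] = s⁻¹  ← same
  (2) [m³·s⁻¹] / [kg⁻¹·m³] = kg·s⁻¹
  (3) [s⁻¹] · [s⁻¹] = s⁻²
  (4) m·s⁻¹
Only (1) matches s⁻¹.

(1)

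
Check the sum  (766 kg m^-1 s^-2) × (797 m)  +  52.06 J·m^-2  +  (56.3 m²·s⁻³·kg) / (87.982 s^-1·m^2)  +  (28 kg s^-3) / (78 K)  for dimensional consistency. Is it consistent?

No

In SI base units:
  (766 kg m^-1 s^-2) × (797 m):  [kg·m⁻¹·s⁻²] · [m] = kg·s⁻²
  52.06 J·m^-2:  J·m⁻² = N·m·m⁻² = kg·s⁻²
  (56.3 m²·s⁻³·kg) / (87.982 s^-1·m^2):  [kg·m²·s⁻³] / [m²·s⁻¹] = kg·s⁻²
  (28 kg s^-3) / (78 K):  [kg·s⁻³] / [K] = kg·s⁻³·K⁻¹
The terms do not share a single dimension (kg·s⁻² vs kg·s⁻³·K⁻¹).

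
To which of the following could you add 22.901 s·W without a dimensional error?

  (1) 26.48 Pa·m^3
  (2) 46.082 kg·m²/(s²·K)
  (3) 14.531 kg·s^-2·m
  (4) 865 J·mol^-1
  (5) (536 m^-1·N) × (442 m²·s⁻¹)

(1)

Reference: W·s = J·s⁻¹·s = kg·m²·s⁻².
Each option:
  (1) Pa·m³ = N·m⁻²·m³ = kg·m²·s⁻²  ← same
  (2) kg·m²·s⁻²·K⁻¹
  (3) kg·m·s⁻²
  (4) J·mol⁻¹ = N·m·mol⁻¹ = kg·m²·s⁻²·mol⁻¹
  (5) [kg·s⁻²] · [m²·s⁻¹] = kg·m²·s⁻³
Only (1) matches kg·m²·s⁻².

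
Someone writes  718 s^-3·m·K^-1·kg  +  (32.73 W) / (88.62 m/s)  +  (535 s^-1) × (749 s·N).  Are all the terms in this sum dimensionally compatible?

Expand each in SI base units:
  718 s^-3·m·K^-1·kg:  kg·m·s⁻³·K⁻¹
  (32.73 W) / (88.62 m/s):  [kg·m²·s⁻³] / [m·s⁻¹] = kg·m·s⁻²
  (535 s^-1) × (749 s·N):  [s⁻¹] · [kg·m·s⁻¹] = kg·m·s⁻²
The terms do not share a single dimension (kg·m·s⁻² vs kg·m·s⁻³·K⁻¹).

No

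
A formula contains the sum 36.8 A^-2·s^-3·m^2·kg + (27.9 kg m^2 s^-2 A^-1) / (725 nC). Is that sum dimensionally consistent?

Yes

Expand each in SI base units:
  36.8 A^-2·s^-3·m^2·kg:  kg·m²·s⁻³·A⁻²
  (27.9 kg m^2 s^-2 A^-1) / (725 nC):  [kg·m²·s⁻²·A⁻¹] / [s·A] = kg·m²·s⁻³·A⁻²
Both are kg·m²·s⁻³·A⁻², so they have the same dimensions and can be added.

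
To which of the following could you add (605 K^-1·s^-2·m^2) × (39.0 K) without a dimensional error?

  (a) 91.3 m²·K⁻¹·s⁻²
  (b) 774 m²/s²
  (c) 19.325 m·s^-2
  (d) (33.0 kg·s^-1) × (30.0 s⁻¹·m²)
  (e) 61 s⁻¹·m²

Reference: [m²·s⁻²·K⁻¹] · [K] = m²·s⁻².
Each option:
  (a) m²·s⁻²·K⁻¹
  (b) m²·s⁻²  ← same
  (c) m·s⁻²
  (d) [kg·s⁻¹] · [m²·s⁻¹] = kg·m²·s⁻²
  (e) m²·s⁻¹
Only (b) matches m²·s⁻².

(b)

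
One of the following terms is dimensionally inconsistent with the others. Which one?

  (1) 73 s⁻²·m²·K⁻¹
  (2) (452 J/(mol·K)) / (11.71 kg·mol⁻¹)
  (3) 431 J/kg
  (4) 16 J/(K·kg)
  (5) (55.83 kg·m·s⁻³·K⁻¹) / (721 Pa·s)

(3)

Expand each in SI base units:
  (1) m²·s⁻²·K⁻¹
  (2) [kg·m²·s⁻²·K⁻¹·mol⁻¹] / [kg·mol⁻¹] = m²·s⁻²·K⁻¹
  (3) J·kg⁻¹ = N·m·kg⁻¹ = m²·s⁻²
  (4) J·kg⁻¹·K⁻¹ = N·m·kg⁻¹·K⁻¹ = m²·s⁻²·K⁻¹
  (5) [kg·m·s⁻³·K⁻¹] / [kg·m⁻¹·s⁻¹] = m²·s⁻²·K⁻¹
All reduce to m²·s⁻²·K⁻¹ except (3), which is m²·s⁻².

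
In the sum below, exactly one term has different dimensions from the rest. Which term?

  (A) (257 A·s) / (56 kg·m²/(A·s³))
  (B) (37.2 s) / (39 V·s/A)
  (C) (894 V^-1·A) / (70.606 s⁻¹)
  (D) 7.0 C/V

(B)

Work out the base dimensions of each:
  (A) [s·A] / [kg·m²·s⁻³·A⁻¹] = kg⁻¹·m⁻²·s⁴·A²
  (B) [s] / [kg·m²·s⁻²·A⁻²] = kg⁻¹·m⁻²·s³·A²
  (C) [kg⁻¹·m⁻²·s³·A²] / [s⁻¹] = kg⁻¹·m⁻²·s⁴·A²
  (D) C·V⁻¹ = s·A·(J·C⁻¹)⁻¹ = kg⁻¹·m⁻²·s⁴·A²
All reduce to kg⁻¹·m⁻²·s⁴·A² except (B), which is kg⁻¹·m⁻²·s³·A².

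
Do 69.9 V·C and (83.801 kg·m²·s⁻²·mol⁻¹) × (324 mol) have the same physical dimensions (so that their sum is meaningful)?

Yes

Expand each in SI base units:
  69.9 V·C:  C·V = s·A·J·C⁻¹ = kg·m²·s⁻²
  (83.801 kg·m²·s⁻²·mol⁻¹) × (324 mol):  [kg·m²·s⁻²·mol⁻¹] · [mol] = kg·m²·s⁻²
Both are kg·m²·s⁻², so they have the same dimensions and can be added.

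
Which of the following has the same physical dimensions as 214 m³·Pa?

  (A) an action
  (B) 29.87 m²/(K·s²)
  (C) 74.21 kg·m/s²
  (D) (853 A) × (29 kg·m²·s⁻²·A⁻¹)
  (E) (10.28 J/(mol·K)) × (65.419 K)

(D)

Reference: Pa·m³ = N·m⁻²·m³ = kg·m²·s⁻².
Each option:
  (A) [action] = kg·m²·s⁻¹
  (B) m²·s⁻²·K⁻¹
  (C) kg·m·s⁻²
  (D) [A] · [kg·m²·s⁻²·A⁻¹] = kg·m²·s⁻²  ← same
  (E) [kg·m²·s⁻²·K⁻¹·mol⁻¹] · [K] = kg·m²·s⁻²·mol⁻¹
Only (D) matches kg·m²·s⁻².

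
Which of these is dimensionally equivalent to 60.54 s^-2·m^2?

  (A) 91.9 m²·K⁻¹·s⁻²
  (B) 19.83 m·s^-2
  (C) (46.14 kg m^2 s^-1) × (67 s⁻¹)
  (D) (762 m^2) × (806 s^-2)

Reference: m²·s⁻².
Each option:
  (A) m²·s⁻²·K⁻¹
  (B) m·s⁻²
  (C) [kg·m²·s⁻¹] · [s⁻¹] = kg·m²·s⁻²
  (D) [m²] · [s⁻²] = m²·s⁻²  ← same
Only (D) matches m²·s⁻².

(D)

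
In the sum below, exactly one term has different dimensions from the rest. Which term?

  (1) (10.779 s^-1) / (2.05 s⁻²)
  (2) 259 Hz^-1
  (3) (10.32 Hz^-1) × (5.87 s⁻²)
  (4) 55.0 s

Expand each in SI base units:
  (1) [s⁻¹] / [s⁻²] = s
  (2) Hz⁻¹ = (s⁻¹)⁻¹ = s
  (3) [s] · [s⁻²] = s⁻¹
  (4) s
All reduce to s except (3), which is s⁻¹.

(3)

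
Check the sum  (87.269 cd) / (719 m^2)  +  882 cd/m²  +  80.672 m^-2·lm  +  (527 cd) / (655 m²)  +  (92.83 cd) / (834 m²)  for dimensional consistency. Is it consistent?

Yes

Dimensions:
  (87.269 cd) / (719 m^2):  [cd] / [m²] = m⁻²·cd
  882 cd/m²:  cd·m⁻² = m⁻²·cd
  80.672 m^-2·lm:  lm·m⁻² = cd·m⁻² = m⁻²·cd
  (527 cd) / (655 m²):  [cd] / [m²] = m⁻²·cd
  (92.83 cd) / (834 m²):  [cd] / [m²] = m⁻²·cd
Every term reduces to m⁻²·cd.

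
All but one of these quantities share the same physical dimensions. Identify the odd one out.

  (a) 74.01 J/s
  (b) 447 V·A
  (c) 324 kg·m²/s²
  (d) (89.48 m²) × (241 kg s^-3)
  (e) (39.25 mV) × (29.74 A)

Work out the base dimensions of each:
  (a) J·s⁻¹ = N·m·s⁻¹ = kg·m²·s⁻³
  (b) V·A = J·C⁻¹·A = kg·m²·s⁻³
  (c) kg·m²·s⁻²
  (d) [m²] · [kg·s⁻³] = kg·m²·s⁻³
  (e) [kg·m²·s⁻³·A⁻¹] · [A] = kg·m²·s⁻³
All reduce to kg·m²·s⁻³ except (c), which is kg·m²·s⁻².

(c)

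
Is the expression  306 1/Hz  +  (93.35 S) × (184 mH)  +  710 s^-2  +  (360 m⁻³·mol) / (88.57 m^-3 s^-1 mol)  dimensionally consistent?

Expand each in SI base units:
  306 1/Hz:  Hz⁻¹ = (s⁻¹)⁻¹ = s
  (93.35 S) × (184 mH):  [kg⁻¹·m⁻²·s³·A²] · [kg·m²·s⁻²·A⁻²] = s
  710 s^-2:  s⁻²
  (360 m⁻³·mol) / (88.57 m^-3 s^-1 mol):  [m⁻³·mol] / [m⁻³·s⁻¹·mol] = s
The terms do not share a single dimension (s vs s⁻²).

No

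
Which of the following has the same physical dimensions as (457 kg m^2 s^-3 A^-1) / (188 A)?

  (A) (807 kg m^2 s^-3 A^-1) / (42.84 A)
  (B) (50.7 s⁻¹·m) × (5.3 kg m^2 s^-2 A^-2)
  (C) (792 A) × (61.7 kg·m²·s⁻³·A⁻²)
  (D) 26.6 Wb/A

Reference: [kg·m²·s⁻³·A⁻¹] / [A] = kg·m²·s⁻³·A⁻².
Each option:
  (A) [kg·m²·s⁻³·A⁻¹] / [A] = kg·m²·s⁻³·A⁻²  ← same
  (B) [m·s⁻¹] · [kg·m²·s⁻²·A⁻²] = kg·m³·s⁻³·A⁻²
  (C) [A] · [kg·m²·s⁻³·A⁻²] = kg·m²·s⁻³·A⁻¹
  (D) Wb·A⁻¹ = V·s·A⁻¹ = kg·m²·s⁻²·A⁻²
Only (A) matches kg·m²·s⁻³·A⁻².

(A)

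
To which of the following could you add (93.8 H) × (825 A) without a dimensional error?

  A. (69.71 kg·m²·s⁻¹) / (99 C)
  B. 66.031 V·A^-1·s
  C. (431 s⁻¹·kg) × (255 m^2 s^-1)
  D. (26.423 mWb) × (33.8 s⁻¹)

Reference: [kg·m²·s⁻²·A⁻²] · [A] = kg·m²·s⁻²·A⁻¹.
Each option:
  A. [kg·m²·s⁻¹] / [s·A] = kg·m²·s⁻²·A⁻¹  ← same
  B. V·s·A⁻¹ = J·C⁻¹·s·A⁻¹ = kg·m²·s⁻²·A⁻²
  C. [kg·s⁻¹] · [m²·s⁻¹] = kg·m²·s⁻²
  D. [kg·m²·s⁻²·A⁻¹] · [s⁻¹] = kg·m²·s⁻³·A⁻¹
Only A. matches kg·m²·s⁻²·A⁻¹.

A.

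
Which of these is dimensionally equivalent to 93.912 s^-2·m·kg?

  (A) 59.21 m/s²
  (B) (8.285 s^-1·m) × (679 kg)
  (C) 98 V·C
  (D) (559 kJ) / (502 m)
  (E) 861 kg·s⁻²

(D)

Reference: kg·m·s⁻².
Each option:
  (A) m·s⁻²
  (B) [m·s⁻¹] · [kg] = kg·m·s⁻¹
  (C) C·V = s·A·J·C⁻¹ = kg·m²·s⁻²
  (D) [kg·m²·s⁻²] / [m] = kg·m·s⁻²  ← same
  (E) kg·s⁻²
Only (D) matches kg·m·s⁻².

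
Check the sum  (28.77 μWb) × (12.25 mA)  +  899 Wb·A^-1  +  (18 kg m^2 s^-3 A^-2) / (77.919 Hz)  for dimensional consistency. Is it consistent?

No

Reduce each to base SI dimensions:
  (28.77 μWb) × (12.25 mA):  [kg·m²·s⁻²·A⁻¹] · [A] = kg·m²·s⁻²
  899 Wb·A^-1:  Wb·A⁻¹ = V·s·A⁻¹ = kg·m²·s⁻²·A⁻²
  (18 kg m^2 s^-3 A^-2) / (77.919 Hz):  [kg·m²·s⁻³·A⁻²] / [s⁻¹] = kg·m²·s⁻²·A⁻²
The terms do not share a single dimension (kg·m²·s⁻² vs kg·m²·s⁻²·A⁻²).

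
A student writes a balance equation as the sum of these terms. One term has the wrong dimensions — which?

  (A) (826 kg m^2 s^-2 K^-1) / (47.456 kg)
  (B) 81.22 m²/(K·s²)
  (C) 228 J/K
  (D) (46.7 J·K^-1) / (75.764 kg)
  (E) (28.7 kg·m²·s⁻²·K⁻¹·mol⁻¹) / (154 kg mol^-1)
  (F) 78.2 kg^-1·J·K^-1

(C)

Dimensions:
  (A) [kg·m²·s⁻²·K⁻¹] / [kg] = m²·s⁻²·K⁻¹
  (B) m²·s⁻²·K⁻¹
  (C) J·K⁻¹ = N·m·K⁻¹ = kg·m²·s⁻²·K⁻¹
  (D) [kg·m²·s⁻²·K⁻¹] / [kg] = m²·s⁻²·K⁻¹
  (E) [kg·m²·s⁻²·K⁻¹·mol⁻¹] / [kg·mol⁻¹] = m²·s⁻²·K⁻¹
  (F) J·kg⁻¹·K⁻¹ = N·m·kg⁻¹·K⁻¹ = m²·s⁻²·K⁻¹
All reduce to m²·s⁻²·K⁻¹ except (C), which is kg·m²·s⁻²·K⁻¹.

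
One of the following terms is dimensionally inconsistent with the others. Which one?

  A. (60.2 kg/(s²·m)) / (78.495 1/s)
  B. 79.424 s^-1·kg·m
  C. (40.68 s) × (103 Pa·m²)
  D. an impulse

A.

Expand each in SI base units:
  A. [kg·m⁻¹·s⁻²] / [s⁻¹] = kg·m⁻¹·s⁻¹
  B. kg·m·s⁻¹
  C. [s] · [kg·m·s⁻²] = kg·m·s⁻¹
  D. [impulse] = kg·m·s⁻¹
All reduce to kg·m·s⁻¹ except A., which is kg·m⁻¹·s⁻¹.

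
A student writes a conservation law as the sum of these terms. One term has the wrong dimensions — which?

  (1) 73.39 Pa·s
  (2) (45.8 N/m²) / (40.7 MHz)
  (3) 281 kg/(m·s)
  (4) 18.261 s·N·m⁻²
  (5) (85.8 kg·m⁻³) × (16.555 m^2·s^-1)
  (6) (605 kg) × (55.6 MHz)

Work out the base dimensions of each:
  (1) Pa·s = N·m⁻²·s = kg·m⁻¹·s⁻¹
  (2) [kg·m⁻¹·s⁻²] / [s⁻¹] = kg·m⁻¹·s⁻¹
  (3) kg·m⁻¹·s⁻¹
  (4) N·s·m⁻² = kg·m·s⁻²·s·m⁻² = kg·m⁻¹·s⁻¹
  (5) [kg·m⁻³] · [m²·s⁻¹] = kg·m⁻¹·s⁻¹
  (6) [kg] · [s⁻¹] = kg·s⁻¹
All reduce to kg·m⁻¹·s⁻¹ except (6), which is kg·s⁻¹.

(6)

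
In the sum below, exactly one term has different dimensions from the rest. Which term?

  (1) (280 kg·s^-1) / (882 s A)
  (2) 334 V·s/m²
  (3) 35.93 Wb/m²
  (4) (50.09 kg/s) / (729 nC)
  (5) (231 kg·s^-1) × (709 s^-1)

(5)

Dimensions:
  (1) [kg·s⁻¹] / [s·A] = kg·s⁻²·A⁻¹
  (2) V·s·m⁻² = J·C⁻¹·s·m⁻² = kg·s⁻²·A⁻¹
  (3) Wb·m⁻² = V·s·m⁻² = kg·s⁻²·A⁻¹
  (4) [kg·s⁻¹] / [s·A] = kg·s⁻²·A⁻¹
  (5) [kg·s⁻¹] · [s⁻¹] = kg·s⁻²
All reduce to kg·s⁻²·A⁻¹ except (5), which is kg·s⁻².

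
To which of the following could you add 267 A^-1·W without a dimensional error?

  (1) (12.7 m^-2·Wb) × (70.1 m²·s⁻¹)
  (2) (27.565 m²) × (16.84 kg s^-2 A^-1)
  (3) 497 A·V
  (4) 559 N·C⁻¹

(1)

Reference: W·A⁻¹ = J·s⁻¹·A⁻¹ = kg·m²·s⁻³·A⁻¹.
Each option:
  (1) [kg·s⁻²·A⁻¹] · [m²·s⁻¹] = kg·m²·s⁻³·A⁻¹  ← same
  (2) [m²] · [kg·s⁻²·A⁻¹] = kg·m²·s⁻²·A⁻¹
  (3) V·A = J·C⁻¹·A = kg·m²·s⁻³
  (4) N·C⁻¹ = kg·m·s⁻²·(s·A)⁻¹ = kg·m·s⁻³·A⁻¹
Only (1) matches kg·m²·s⁻³·A⁻¹.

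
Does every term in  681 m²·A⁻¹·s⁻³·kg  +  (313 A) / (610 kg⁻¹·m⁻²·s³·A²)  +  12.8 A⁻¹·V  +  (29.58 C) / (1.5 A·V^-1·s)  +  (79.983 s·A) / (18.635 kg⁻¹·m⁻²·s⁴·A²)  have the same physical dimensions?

No

Work out the base dimensions of each:
  681 m²·A⁻¹·s⁻³·kg:  kg·m²·s⁻³·A⁻¹
  (313 A) / (610 kg⁻¹·m⁻²·s³·A²):  [A] / [kg⁻¹·m⁻²·s³·A²] = kg·m²·s⁻³·A⁻¹
  12.8 A⁻¹·V:  V·A⁻¹ = J·C⁻¹·A⁻¹ = kg·m²·s⁻³·A⁻²
  (29.58 C) / (1.5 A·V^-1·s):  [s·A] / [kg⁻¹·m⁻²·s⁴·A²] = kg·m²·s⁻³·A⁻¹
  (79.983 s·A) / (18.635 kg⁻¹·m⁻²·s⁴·A²):  [s·A] / [kg⁻¹·m⁻²·s⁴·A²] = kg·m²·s⁻³·A⁻¹
The terms do not share a single dimension (kg·m²·s⁻³·A⁻² vs kg·m²·s⁻³·A⁻¹).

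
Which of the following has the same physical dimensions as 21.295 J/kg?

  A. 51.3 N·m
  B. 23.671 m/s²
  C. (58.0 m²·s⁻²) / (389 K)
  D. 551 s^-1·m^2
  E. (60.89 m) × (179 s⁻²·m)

Reference: J·kg⁻¹ = N·m·kg⁻¹ = m²·s⁻².
Each option:
  A. N·m = kg·m·s⁻²·m = kg·m²·s⁻²
  B. m·s⁻²
  C. [m²·s⁻²] / [K] = m²·s⁻²·K⁻¹
  D. m²·s⁻¹
  E. [m] · [m·s⁻²] = m²·s⁻²  ← same
Only E. matches m²·s⁻².

E.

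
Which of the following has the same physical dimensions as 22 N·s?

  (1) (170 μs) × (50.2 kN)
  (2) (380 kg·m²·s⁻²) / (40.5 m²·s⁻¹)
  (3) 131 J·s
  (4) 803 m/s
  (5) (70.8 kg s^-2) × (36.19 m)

(1)

Reference: N·s = kg·m·s⁻²·s = kg·m·s⁻¹.
Each option:
  (1) [s] · [kg·m·s⁻²] = kg·m·s⁻¹  ← same
  (2) [kg·m²·s⁻²] / [m²·s⁻¹] = kg·s⁻¹
  (3) J·s = N·m·s = kg·m²·s⁻¹
  (4) m·s⁻¹
  (5) [kg·s⁻²] · [m] = kg·m·s⁻²
Only (1) matches kg·m·s⁻¹.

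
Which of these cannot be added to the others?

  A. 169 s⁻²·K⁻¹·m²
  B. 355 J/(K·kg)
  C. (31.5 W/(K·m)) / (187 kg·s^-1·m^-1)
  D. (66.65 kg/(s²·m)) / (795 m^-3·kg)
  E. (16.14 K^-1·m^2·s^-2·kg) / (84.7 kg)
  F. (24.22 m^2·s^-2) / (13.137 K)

Work out the base dimensions of each:
  A. m²·s⁻²·K⁻¹
  B. J·kg⁻¹·K⁻¹ = N·m·kg⁻¹·K⁻¹ = m²·s⁻²·K⁻¹
  C. [kg·m·s⁻³·K⁻¹] / [kg·m⁻¹·s⁻¹] = m²·s⁻²·K⁻¹
  D. [kg·m⁻¹·s⁻²] / [kg·m⁻³] = m²·s⁻²
  E. [kg·m²·s⁻²·K⁻¹] / [kg] = m²·s⁻²·K⁻¹
  F. [m²·s⁻²] / [K] = m²·s⁻²·K⁻¹
All reduce to m²·s⁻²·K⁻¹ except D., which is m²·s⁻².

D.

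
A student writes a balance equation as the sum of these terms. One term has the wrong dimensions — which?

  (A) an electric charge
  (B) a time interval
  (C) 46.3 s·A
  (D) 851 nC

(B)

Work out the base dimensions of each:
  (A) [electric charge] = s·A
  (B) [time interval] = s
  (C) A·s = s·A
  (D) C = s·A
All reduce to s·A except (B), which is s.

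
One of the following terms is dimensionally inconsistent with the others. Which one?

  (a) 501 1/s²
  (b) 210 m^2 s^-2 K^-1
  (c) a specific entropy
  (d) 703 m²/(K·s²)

(a)

Reduce each to base SI dimensions:
  (a) s⁻²
  (b) m²·s⁻²·K⁻¹
  (c) [specific entropy] = m²·s⁻²·K⁻¹
  (d) m²·s⁻²·K⁻¹
All reduce to m²·s⁻²·K⁻¹ except (a), which is s⁻².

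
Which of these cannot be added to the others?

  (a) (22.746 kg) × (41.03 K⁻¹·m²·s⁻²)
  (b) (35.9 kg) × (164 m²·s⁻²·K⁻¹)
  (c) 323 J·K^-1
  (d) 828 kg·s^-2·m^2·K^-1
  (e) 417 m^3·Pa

Work out the base dimensions of each:
  (a) [kg] · [m²·s⁻²·K⁻¹] = kg·m²·s⁻²·K⁻¹
  (b) [kg] · [m²·s⁻²·K⁻¹] = kg·m²·s⁻²·K⁻¹
  (c) J·K⁻¹ = N·m·K⁻¹ = kg·m²·s⁻²·K⁻¹
  (d) kg·m²·s⁻²·K⁻¹
  (e) Pa·m³ = N·m⁻²·m³ = kg·m²·s⁻²
All reduce to kg·m²·s⁻²·K⁻¹ except (e), which is kg·m²·s⁻².

(e)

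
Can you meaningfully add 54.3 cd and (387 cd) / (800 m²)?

Expand each in SI base units:
  54.3 cd:  cd
  (387 cd) / (800 m²):  [cd] / [m²] = m⁻²·cd
cd ≠ m⁻²·cd, so they cannot be added.

No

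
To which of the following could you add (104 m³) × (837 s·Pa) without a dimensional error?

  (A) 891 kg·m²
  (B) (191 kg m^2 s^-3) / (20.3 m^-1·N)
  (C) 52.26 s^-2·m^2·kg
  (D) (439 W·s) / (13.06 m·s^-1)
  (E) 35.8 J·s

Reference: [m³] · [kg·m⁻¹·s⁻¹] = kg·m²·s⁻¹.
Each option:
  (A) kg·m²
  (B) [kg·m²·s⁻³] / [kg·s⁻²] = m²·s⁻¹
  (C) kg·m²·s⁻²
  (D) [kg·m²·s⁻²] / [m·s⁻¹] = kg·m·s⁻¹
  (E) J·s = N·m·s = kg·m²·s⁻¹  ← same
Only (E) matches kg·m²·s⁻¹.

(E)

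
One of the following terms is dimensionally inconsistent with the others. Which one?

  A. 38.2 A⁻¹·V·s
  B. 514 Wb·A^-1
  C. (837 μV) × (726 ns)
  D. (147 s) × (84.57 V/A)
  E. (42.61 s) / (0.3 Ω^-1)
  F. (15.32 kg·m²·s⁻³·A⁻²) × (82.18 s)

C.

Expand each in SI base units:
  A. V·s·A⁻¹ = J·C⁻¹·s·A⁻¹ = kg·m²·s⁻²·A⁻²
  B. Wb·A⁻¹ = V·s·A⁻¹ = kg·m²·s⁻²·A⁻²
  C. [kg·m²·s⁻³·A⁻¹] · [s] = kg·m²·s⁻²·A⁻¹
  D. [s] · [kg·m²·s⁻³·A⁻²] = kg·m²·s⁻²·A⁻²
  E. [s] / [kg⁻¹·m⁻²·s³·A²] = kg·m²·s⁻²·A⁻²
  F. [kg·m²·s⁻³·A⁻²] · [s] = kg·m²·s⁻²·A⁻²
All reduce to kg·m²·s⁻²·A⁻² except C., which is kg·m²·s⁻²·A⁻¹.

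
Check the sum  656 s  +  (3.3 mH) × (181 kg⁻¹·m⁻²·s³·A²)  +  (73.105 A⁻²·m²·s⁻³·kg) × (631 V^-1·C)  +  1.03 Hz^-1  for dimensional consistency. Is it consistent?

Yes

Reduce each to base SI dimensions:
  656 s:  s
  (3.3 mH) × (181 kg⁻¹·m⁻²·s³·A²):  [kg·m²·s⁻²·A⁻²] · [kg⁻¹·m⁻²·s³·A²] = s
  (73.105 A⁻²·m²·s⁻³·kg) × (631 V^-1·C):  [kg·m²·s⁻³·A⁻²] · [kg⁻¹·m⁻²·s⁴·A²] = s
  1.03 Hz^-1:  Hz⁻¹ = (s⁻¹)⁻¹ = s
Every term reduces to s.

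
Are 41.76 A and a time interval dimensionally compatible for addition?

No

In SI base units:
  41.76 A:  A
  a time interval:  [time interval] = s
A ≠ s, so they cannot be added.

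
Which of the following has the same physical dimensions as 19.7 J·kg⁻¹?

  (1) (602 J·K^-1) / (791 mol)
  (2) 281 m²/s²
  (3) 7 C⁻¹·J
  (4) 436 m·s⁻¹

Reference: J·kg⁻¹ = N·m·kg⁻¹ = m²·s⁻².
Each option:
  (1) [kg·m²·s⁻²·K⁻¹] / [mol] = kg·m²·s⁻²·K⁻¹·mol⁻¹
  (2) m²·s⁻²  ← same
  (3) J·C⁻¹ = N·m·(s·A)⁻¹ = kg·m²·s⁻³·A⁻¹
  (4) m·s⁻¹
Only (2) matches m²·s⁻².

(2)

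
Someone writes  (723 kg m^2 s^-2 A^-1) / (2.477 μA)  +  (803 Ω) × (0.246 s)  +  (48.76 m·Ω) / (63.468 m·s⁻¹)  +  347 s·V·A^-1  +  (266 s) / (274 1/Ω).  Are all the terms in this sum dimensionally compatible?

Yes

Work out the base dimensions of each:
  (723 kg m^2 s^-2 A^-1) / (2.477 μA):  [kg·m²·s⁻²·A⁻¹] / [A] = kg·m²·s⁻²·A⁻²
  (803 Ω) × (0.246 s):  [kg·m²·s⁻³·A⁻²] · [s] = kg·m²·s⁻²·A⁻²
  (48.76 m·Ω) / (63.468 m·s⁻¹):  [kg·m³·s⁻³·A⁻²] / [m·s⁻¹] = kg·m²·s⁻²·A⁻²
  347 s·V·A^-1:  V·s·A⁻¹ = J·C⁻¹·s·A⁻¹ = kg·m²·s⁻²·A⁻²
  (266 s) / (274 1/Ω):  [s] / [kg⁻¹·m⁻²·s³·A²] = kg·m²·s⁻²·A⁻²
Every term reduces to kg·m²·s⁻²·A⁻².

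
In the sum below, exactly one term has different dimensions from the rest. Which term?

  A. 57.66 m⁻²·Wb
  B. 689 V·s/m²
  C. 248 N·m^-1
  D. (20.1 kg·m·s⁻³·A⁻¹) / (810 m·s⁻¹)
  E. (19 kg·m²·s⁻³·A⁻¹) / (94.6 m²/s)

C.

Reduce each to base SI dimensions:
  A. Wb·m⁻² = V·s·m⁻² = kg·s⁻²·A⁻¹
  B. V·s·m⁻² = J·C⁻¹·s·m⁻² = kg·s⁻²·A⁻¹
  C. N·m⁻¹ = kg·m·s⁻²·m⁻¹ = kg·s⁻²
  D. [kg·m·s⁻³·A⁻¹] / [m·s⁻¹] = kg·s⁻²·A⁻¹
  E. [kg·m²·s⁻³·A⁻¹] / [m²·s⁻¹] = kg·s⁻²·A⁻¹
All reduce to kg·s⁻²·A⁻¹ except C., which is kg·s⁻².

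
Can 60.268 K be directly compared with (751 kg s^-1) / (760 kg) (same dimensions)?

No

Work out the base dimensions of each:
  60.268 K:  K
  (751 kg s^-1) / (760 kg):  [kg·s⁻¹] / [kg] = s⁻¹
K ≠ s⁻¹, so they cannot be added.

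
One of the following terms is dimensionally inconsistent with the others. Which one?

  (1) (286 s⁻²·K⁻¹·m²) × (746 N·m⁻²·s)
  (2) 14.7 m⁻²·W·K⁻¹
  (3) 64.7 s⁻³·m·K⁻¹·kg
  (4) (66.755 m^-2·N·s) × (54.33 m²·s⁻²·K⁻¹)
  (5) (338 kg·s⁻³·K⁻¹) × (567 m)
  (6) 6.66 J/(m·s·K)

(2)

Expand each in SI base units:
  (1) [m²·s⁻²·K⁻¹] · [kg·m⁻¹·s⁻¹] = kg·m·s⁻³·K⁻¹
  (2) W·m⁻²·K⁻¹ = J·s⁻¹·m⁻²·K⁻¹ = kg·s⁻³·K⁻¹
  (3) kg·m·s⁻³·K⁻¹
  (4) [kg·m⁻¹·s⁻¹] · [m²·s⁻²·K⁻¹] = kg·m·s⁻³·K⁻¹
  (5) [kg·s⁻³·K⁻¹] · [m] = kg·m·s⁻³·K⁻¹
  (6) J·s⁻¹·m⁻¹·K⁻¹ = N·m·s⁻¹·m⁻¹·K⁻¹ = kg·m·s⁻³·K⁻¹
All reduce to kg·m·s⁻³·K⁻¹ except (2), which is kg·s⁻³·K⁻¹.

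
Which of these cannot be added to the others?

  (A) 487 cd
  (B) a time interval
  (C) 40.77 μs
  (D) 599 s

(A)

Expand each in SI base units:
  (A) cd
  (B) [time interval] = s
  (C) s
  (D) s
All reduce to s except (A), which is cd.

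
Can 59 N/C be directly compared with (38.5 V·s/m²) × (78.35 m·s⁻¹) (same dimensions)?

Yes

In SI base units:
  59 N/C:  N·C⁻¹ = kg·m·s⁻²·(s·A)⁻¹ = kg·m·s⁻³·A⁻¹
  (38.5 V·s/m²) × (78.35 m·s⁻¹):  [kg·s⁻²·A⁻¹] · [m·s⁻¹] = kg·m·s⁻³·A⁻¹
Both are kg·m·s⁻³·A⁻¹, so they have the same dimensions and can be added.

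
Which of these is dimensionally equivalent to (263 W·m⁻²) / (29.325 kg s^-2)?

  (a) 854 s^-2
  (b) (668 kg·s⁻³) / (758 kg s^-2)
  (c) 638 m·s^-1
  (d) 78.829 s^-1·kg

Reference: [kg·s⁻³] / [kg·s⁻²] = s⁻¹.
Each option:
  (a) s⁻²
  (b) [kg·s⁻³] / [kg·s⁻²] = s⁻¹  ← same
  (c) m·s⁻¹
  (d) kg·s⁻¹
Only (b) matches s⁻¹.

(b)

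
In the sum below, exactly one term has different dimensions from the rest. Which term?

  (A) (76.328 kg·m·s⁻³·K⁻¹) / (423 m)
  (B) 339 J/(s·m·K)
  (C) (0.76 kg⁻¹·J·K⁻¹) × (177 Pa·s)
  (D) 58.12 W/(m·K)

Expand each in SI base units:
  (A) [kg·m·s⁻³·K⁻¹] / [m] = kg·s⁻³·K⁻¹
  (B) J·s⁻¹·m⁻¹·K⁻¹ = N·m·s⁻¹·m⁻¹·K⁻¹ = kg·m·s⁻³·K⁻¹
  (C) [m²·s⁻²·K⁻¹] · [kg·m⁻¹·s⁻¹] = kg·m·s⁻³·K⁻¹
  (D) W·m⁻¹·K⁻¹ = J·s⁻¹·m⁻¹·K⁻¹ = kg·m·s⁻³·K⁻¹
All reduce to kg·m·s⁻³·K⁻¹ except (A), which is kg·s⁻³·K⁻¹.

(A)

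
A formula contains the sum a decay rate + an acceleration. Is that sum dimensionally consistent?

Work out the base dimensions of each:
  a decay rate:  [decay rate] = s⁻¹
  an acceleration:  [acceleration] = m·s⁻²
s⁻¹ ≠ m·s⁻², so they cannot be added.

No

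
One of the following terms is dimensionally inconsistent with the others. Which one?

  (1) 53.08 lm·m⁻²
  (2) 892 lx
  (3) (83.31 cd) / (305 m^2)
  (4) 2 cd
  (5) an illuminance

In SI base units:
  (1) lm·m⁻² = cd·m⁻² = m⁻²·cd
  (2) lx = lm·m⁻² = m⁻²·cd
  (3) [cd] / [m²] = m⁻²·cd
  (4) cd
  (5) [illuminance] = m⁻²·cd
All reduce to m⁻²·cd except (4), which is cd.

(4)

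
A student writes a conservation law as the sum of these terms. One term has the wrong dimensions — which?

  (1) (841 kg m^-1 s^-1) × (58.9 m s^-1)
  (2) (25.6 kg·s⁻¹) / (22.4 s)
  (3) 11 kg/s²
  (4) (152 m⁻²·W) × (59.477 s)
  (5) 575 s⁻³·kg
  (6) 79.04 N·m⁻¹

(5)

Expand each in SI base units:
  (1) [kg·m⁻¹·s⁻¹] · [m·s⁻¹] = kg·s⁻²
  (2) [kg·s⁻¹] / [s] = kg·s⁻²
  (3) kg·s⁻²
  (4) [kg·s⁻³] · [s] = kg·s⁻²
  (5) kg·s⁻³
  (6) N·m⁻¹ = kg·m·s⁻²·m⁻¹ = kg·s⁻²
All reduce to kg·s⁻² except (5), which is kg·s⁻³.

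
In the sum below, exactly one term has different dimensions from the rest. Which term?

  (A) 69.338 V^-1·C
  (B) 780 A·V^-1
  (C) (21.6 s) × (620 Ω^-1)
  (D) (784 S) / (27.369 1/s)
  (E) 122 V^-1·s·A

In SI base units:
  (A) C·V⁻¹ = s·A·(J·C⁻¹)⁻¹ = kg⁻¹·m⁻²·s⁴·A²
  (B) A·V⁻¹ = A·(J·C⁻¹)⁻¹ = kg⁻¹·m⁻²·s³·A²
  (C) [s] · [kg⁻¹·m⁻²·s³·A²] = kg⁻¹·m⁻²·s⁴·A²
  (D) [kg⁻¹·m⁻²·s³·A²] / [s⁻¹] = kg⁻¹·m⁻²·s⁴·A²
  (E) A·s·V⁻¹ = A·s·(J·C⁻¹)⁻¹ = kg⁻¹·m⁻²·s⁴·A²
All reduce to kg⁻¹·m⁻²·s⁴·A² except (B), which is kg⁻¹·m⁻²·s³·A².

(B)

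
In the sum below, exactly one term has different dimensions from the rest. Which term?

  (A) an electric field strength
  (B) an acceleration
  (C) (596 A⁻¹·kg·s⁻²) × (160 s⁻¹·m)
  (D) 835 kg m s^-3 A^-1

Work out the base dimensions of each:
  (A) [electric field strength] = kg·m·s⁻³·A⁻¹
  (B) [acceleration] = m·s⁻²
  (C) [kg·s⁻²·A⁻¹] · [m·s⁻¹] = kg·m·s⁻³·A⁻¹
  (D) kg·m·s⁻³·A⁻¹
All reduce to kg·m·s⁻³·A⁻¹ except (B), which is m·s⁻².

(B)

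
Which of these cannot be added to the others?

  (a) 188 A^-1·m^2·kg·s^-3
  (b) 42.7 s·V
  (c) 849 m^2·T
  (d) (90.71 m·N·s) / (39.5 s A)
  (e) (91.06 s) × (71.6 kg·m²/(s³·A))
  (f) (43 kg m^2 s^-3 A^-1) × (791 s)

In SI base units:
  (a) kg·m²·s⁻³·A⁻¹
  (b) V·s = J·C⁻¹·s = kg·m²·s⁻²·A⁻¹
  (c) T·m² = Wb·m⁻²·m² = kg·m²·s⁻²·A⁻¹
  (d) [kg·m²·s⁻¹] / [s·A] = kg·m²·s⁻²·A⁻¹
  (e) [s] · [kg·m²·s⁻³·A⁻¹] = kg·m²·s⁻²·A⁻¹
  (f) [kg·m²·s⁻³·A⁻¹] · [s] = kg·m²·s⁻²·A⁻¹
All reduce to kg·m²·s⁻²·A⁻¹ except (a), which is kg·m²·s⁻³·A⁻¹.

(a)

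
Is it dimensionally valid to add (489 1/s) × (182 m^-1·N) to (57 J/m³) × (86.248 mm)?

Work out the base dimensions of each:
  (489 1/s) × (182 m^-1·N):  [s⁻¹] · [kg·s⁻²] = kg·s⁻³
  (57 J/m³) × (86.248 mm):  [kg·m⁻¹·s⁻²] · [m] = kg·s⁻²
kg·s⁻³ ≠ kg·s⁻², so they cannot be added.

No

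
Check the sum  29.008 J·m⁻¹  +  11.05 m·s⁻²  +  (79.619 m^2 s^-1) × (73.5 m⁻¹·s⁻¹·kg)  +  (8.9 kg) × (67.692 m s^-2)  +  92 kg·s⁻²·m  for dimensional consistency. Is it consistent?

Reduce each to base SI dimensions:
  29.008 J·m⁻¹:  J·m⁻¹ = N·m·m⁻¹ = kg·m·s⁻²
  11.05 m·s⁻²:  m·s⁻²
  (79.619 m^2 s^-1) × (73.5 m⁻¹·s⁻¹·kg):  [m²·s⁻¹] · [kg·m⁻¹·s⁻¹] = kg·m·s⁻²
  (8.9 kg) × (67.692 m s^-2):  [kg] · [m·s⁻²] = kg·m·s⁻²
  92 kg·s⁻²·m:  kg·m·s⁻²
The terms do not share a single dimension (kg·m·s⁻² vs m·s⁻²).

No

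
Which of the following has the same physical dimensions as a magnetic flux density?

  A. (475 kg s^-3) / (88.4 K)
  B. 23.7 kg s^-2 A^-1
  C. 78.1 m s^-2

Reference: [magnetic flux density] = kg·s⁻²·A⁻¹.
Each option:
  A. [kg·s⁻³] / [K] = kg·s⁻³·K⁻¹
  B. kg·s⁻²·A⁻¹  ← same
  C. m·s⁻²
Only B. matches kg·s⁻²·A⁻¹.

B.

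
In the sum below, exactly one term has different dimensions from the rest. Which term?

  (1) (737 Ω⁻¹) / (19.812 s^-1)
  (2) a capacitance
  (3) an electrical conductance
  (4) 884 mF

(3)

Expand each in SI base units:
  (1) [kg⁻¹·m⁻²·s³·A²] / [s⁻¹] = kg⁻¹·m⁻²·s⁴·A²
  (2) [capacitance] = kg⁻¹·m⁻²·s⁴·A²
  (3) [electrical conductance] = kg⁻¹·m⁻²·s³·A²
  (4) F = C·V⁻¹ = kg⁻¹·m⁻²·s⁴·A²
All reduce to kg⁻¹·m⁻²·s⁴·A² except (3), which is kg⁻¹·m⁻²·s³·A².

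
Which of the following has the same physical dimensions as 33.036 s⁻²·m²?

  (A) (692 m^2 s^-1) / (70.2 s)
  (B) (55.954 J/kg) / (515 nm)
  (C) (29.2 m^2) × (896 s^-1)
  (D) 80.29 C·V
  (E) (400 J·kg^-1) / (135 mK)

(A)

Reference: m²·s⁻².
Each option:
  (A) [m²·s⁻¹] / [s] = m²·s⁻²  ← same
  (B) [m²·s⁻²] / [m] = m·s⁻²
  (C) [m²] · [s⁻¹] = m²·s⁻¹
  (D) C·V = s·A·J·C⁻¹ = kg·m²·s⁻²
  (E) [m²·s⁻²] / [K] = m²·s⁻²·K⁻¹
Only (A) matches m²·s⁻².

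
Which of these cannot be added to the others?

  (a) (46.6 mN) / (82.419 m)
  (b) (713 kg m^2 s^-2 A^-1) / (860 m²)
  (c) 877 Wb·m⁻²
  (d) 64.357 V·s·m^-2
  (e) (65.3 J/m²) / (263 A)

(a)

Reduce each to base SI dimensions:
  (a) [kg·m·s⁻²] / [m] = kg·s⁻²
  (b) [kg·m²·s⁻²·A⁻¹] / [m²] = kg·s⁻²·A⁻¹
  (c) Wb·m⁻² = V·s·m⁻² = kg·s⁻²·A⁻¹
  (d) V·s·m⁻² = J·C⁻¹·s·m⁻² = kg·s⁻²·A⁻¹
  (e) [kg·s⁻²] / [A] = kg·s⁻²·A⁻¹
All reduce to kg·s⁻²·A⁻¹ except (a), which is kg·s⁻².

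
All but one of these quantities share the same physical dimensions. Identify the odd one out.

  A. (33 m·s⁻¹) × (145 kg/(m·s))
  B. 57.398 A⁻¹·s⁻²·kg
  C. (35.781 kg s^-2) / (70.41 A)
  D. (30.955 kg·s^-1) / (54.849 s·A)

Dimensions:
  A. [m·s⁻¹] · [kg·m⁻¹·s⁻¹] = kg·s⁻²
  B. kg·s⁻²·A⁻¹
  C. [kg·s⁻²] / [A] = kg·s⁻²·A⁻¹
  D. [kg·s⁻¹] / [s·A] = kg·s⁻²·A⁻¹
All reduce to kg·s⁻²·A⁻¹ except A., which is kg·s⁻².

A.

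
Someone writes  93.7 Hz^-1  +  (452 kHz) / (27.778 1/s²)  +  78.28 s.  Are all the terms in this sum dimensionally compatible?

Work out the base dimensions of each:
  93.7 Hz^-1:  Hz⁻¹ = (s⁻¹)⁻¹ = s
  (452 kHz) / (27.778 1/s²):  [s⁻¹] / [s⁻²] = s
  78.28 s:  s
Every term reduces to s.

Yes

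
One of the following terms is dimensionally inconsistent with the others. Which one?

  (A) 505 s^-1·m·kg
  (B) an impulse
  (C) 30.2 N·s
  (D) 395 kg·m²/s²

(D)

Work out the base dimensions of each:
  (A) kg·m·s⁻¹
  (B) [impulse] = kg·m·s⁻¹
  (C) N·s = kg·m·s⁻²·s = kg·m·s⁻¹
  (D) kg·m²·s⁻²
All reduce to kg·m·s⁻¹ except (D), which is kg·m²·s⁻².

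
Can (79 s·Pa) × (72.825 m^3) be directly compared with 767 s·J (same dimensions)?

Dimensions:
  (79 s·Pa) × (72.825 m^3):  [kg·m⁻¹·s⁻¹] · [m³] = kg·m²·s⁻¹
  767 s·J:  J·s = N·m·s = kg·m²·s⁻¹
Both are kg·m²·s⁻¹, so they have the same dimensions and can be added.

Yes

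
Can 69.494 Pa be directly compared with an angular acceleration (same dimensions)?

No

Reduce each to base SI dimensions:
  69.494 Pa:  Pa = N·m⁻² = kg·m⁻¹·s⁻²
  an angular acceleration:  [angular acceleration] = s⁻²
kg·m⁻¹·s⁻² ≠ s⁻², so they cannot be added.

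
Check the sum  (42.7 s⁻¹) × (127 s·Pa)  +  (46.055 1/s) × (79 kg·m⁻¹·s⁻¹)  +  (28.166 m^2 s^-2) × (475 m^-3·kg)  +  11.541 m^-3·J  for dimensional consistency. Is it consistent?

Dimensions:
  (42.7 s⁻¹) × (127 s·Pa):  [s⁻¹] · [kg·m⁻¹·s⁻¹] = kg·m⁻¹·s⁻²
  (46.055 1/s) × (79 kg·m⁻¹·s⁻¹):  [s⁻¹] · [kg·m⁻¹·s⁻¹] = kg·m⁻¹·s⁻²
  (28.166 m^2 s^-2) × (475 m^-3·kg):  [m²·s⁻²] · [kg·m⁻³] = kg·m⁻¹·s⁻²
  11.541 m^-3·J:  J·m⁻³ = N·m·m⁻³ = kg·m⁻¹·s⁻²
Every term reduces to kg·m⁻¹·s⁻².

Yes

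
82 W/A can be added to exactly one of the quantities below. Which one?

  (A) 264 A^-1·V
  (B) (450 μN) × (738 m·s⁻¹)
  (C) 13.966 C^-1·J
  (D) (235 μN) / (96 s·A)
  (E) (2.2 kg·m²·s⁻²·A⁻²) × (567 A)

(C)

Reference: W·A⁻¹ = J·s⁻¹·A⁻¹ = kg·m²·s⁻³·A⁻¹.
Each option:
  (A) V·A⁻¹ = J·C⁻¹·A⁻¹ = kg·m²·s⁻³·A⁻²
  (B) [kg·m·s⁻²] · [m·s⁻¹] = kg·m²·s⁻³
  (C) J·C⁻¹ = N·m·(s·A)⁻¹ = kg·m²·s⁻³·A⁻¹  ← same
  (D) [kg·m·s⁻²] / [s·A] = kg·m·s⁻³·A⁻¹
  (E) [kg·m²·s⁻²·A⁻²] · [A] = kg·m²·s⁻²·A⁻¹
Only (C) matches kg·m²·s⁻³·A⁻¹.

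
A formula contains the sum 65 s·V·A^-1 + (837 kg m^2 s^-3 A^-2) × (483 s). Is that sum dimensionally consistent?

Expand each in SI base units:
  65 s·V·A^-1:  V·s·A⁻¹ = J·C⁻¹·s·A⁻¹ = kg·m²·s⁻²·A⁻²
  (837 kg m^2 s^-3 A^-2) × (483 s):  [kg·m²·s⁻³·A⁻²] · [s] = kg·m²·s⁻²·A⁻²
Both are kg·m²·s⁻²·A⁻², so they have the same dimensions and can be added.

Yes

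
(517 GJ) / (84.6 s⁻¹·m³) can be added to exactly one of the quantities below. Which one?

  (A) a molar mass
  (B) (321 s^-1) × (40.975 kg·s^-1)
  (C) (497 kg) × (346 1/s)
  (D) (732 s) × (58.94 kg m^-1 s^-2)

(D)

Reference: [kg·m²·s⁻²] / [m³·s⁻¹] = kg·m⁻¹·s⁻¹.
Each option:
  (A) [molar mass] = kg·mol⁻¹
  (B) [s⁻¹] · [kg·s⁻¹] = kg·s⁻²
  (C) [kg] · [s⁻¹] = kg·s⁻¹
  (D) [s] · [kg·m⁻¹·s⁻²] = kg·m⁻¹·s⁻¹  ← same
Only (D) matches kg·m⁻¹·s⁻¹.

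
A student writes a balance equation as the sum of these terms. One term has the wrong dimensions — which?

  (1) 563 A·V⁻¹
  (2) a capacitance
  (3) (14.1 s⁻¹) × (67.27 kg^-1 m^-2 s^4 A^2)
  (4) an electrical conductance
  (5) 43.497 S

(2)

Work out the base dimensions of each:
  (1) A·V⁻¹ = A·(J·C⁻¹)⁻¹ = kg⁻¹·m⁻²·s³·A²
  (2) [capacitance] = kg⁻¹·m⁻²·s⁴·A²
  (3) [s⁻¹] · [kg⁻¹·m⁻²·s⁴·A²] = kg⁻¹·m⁻²·s³·A²
  (4) [electrical conductance] = kg⁻¹·m⁻²·s³·A²
  (5) S = Ω⁻¹ = kg⁻¹·m⁻²·s³·A²
All reduce to kg⁻¹·m⁻²·s³·A² except (2), which is kg⁻¹·m⁻²·s⁴·A².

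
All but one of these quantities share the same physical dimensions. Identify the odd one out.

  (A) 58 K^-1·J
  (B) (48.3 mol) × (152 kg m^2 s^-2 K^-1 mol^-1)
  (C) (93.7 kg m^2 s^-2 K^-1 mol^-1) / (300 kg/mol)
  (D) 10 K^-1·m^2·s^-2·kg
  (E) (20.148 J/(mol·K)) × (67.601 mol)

In SI base units:
  (A) J·K⁻¹ = N·m·K⁻¹ = kg·m²·s⁻²·K⁻¹
  (B) [mol] · [kg·m²·s⁻²·K⁻¹·mol⁻¹] = kg·m²·s⁻²·K⁻¹
  (C) [kg·m²·s⁻²·K⁻¹·mol⁻¹] / [kg·mol⁻¹] = m²·s⁻²·K⁻¹
  (D) kg·m²·s⁻²·K⁻¹
  (E) [kg·m²·s⁻²·K⁻¹·mol⁻¹] · [mol] = kg·m²·s⁻²·K⁻¹
All reduce to kg·m²·s⁻²·K⁻¹ except (C), which is m²·s⁻²·K⁻¹.

(C)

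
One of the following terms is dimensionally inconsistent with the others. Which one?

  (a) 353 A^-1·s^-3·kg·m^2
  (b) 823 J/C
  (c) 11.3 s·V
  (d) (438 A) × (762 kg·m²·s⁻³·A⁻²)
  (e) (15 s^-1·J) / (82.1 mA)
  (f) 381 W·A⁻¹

(c)

Reduce each to base SI dimensions:
  (a) kg·m²·s⁻³·A⁻¹
  (b) J·C⁻¹ = N·m·(s·A)⁻¹ = kg·m²·s⁻³·A⁻¹
  (c) V·s = J·C⁻¹·s = kg·m²·s⁻²·A⁻¹
  (d) [A] · [kg·m²·s⁻³·A⁻²] = kg·m²·s⁻³·A⁻¹
  (e) [kg·m²·s⁻³] / [A] = kg·m²·s⁻³·A⁻¹
  (f) W·A⁻¹ = J·s⁻¹·A⁻¹ = kg·m²·s⁻³·A⁻¹
All reduce to kg·m²·s⁻³·A⁻¹ except (c), which is kg·m²·s⁻²·A⁻¹.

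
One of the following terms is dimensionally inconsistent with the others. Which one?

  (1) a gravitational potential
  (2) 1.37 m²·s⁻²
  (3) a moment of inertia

(3)

Work out the base dimensions of each:
  (1) [gravitational potential] = m²·s⁻²
  (2) m²·s⁻²
  (3) [moment of inertia] = kg·m²
All reduce to m²·s⁻² except (3), which is kg·m².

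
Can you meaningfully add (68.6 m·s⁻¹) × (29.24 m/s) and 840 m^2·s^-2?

Work out the base dimensions of each:
  (68.6 m·s⁻¹) × (29.24 m/s):  [m·s⁻¹] · [m·s⁻¹] = m²·s⁻²
  840 m^2·s^-2:  m²·s⁻²
Both are m²·s⁻², so they have the same dimensions and can be added.

Yes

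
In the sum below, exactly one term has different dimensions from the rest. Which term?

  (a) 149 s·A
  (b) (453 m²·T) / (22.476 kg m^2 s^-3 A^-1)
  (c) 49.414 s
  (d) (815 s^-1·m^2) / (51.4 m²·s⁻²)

(a)

In SI base units:
  (a) A·s = s·A
  (b) [kg·m²·s⁻²·A⁻¹] / [kg·m²·s⁻³·A⁻¹] = s
  (c) s
  (d) [m²·s⁻¹] / [m²·s⁻²] = s
All reduce to s except (a), which is s·A.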